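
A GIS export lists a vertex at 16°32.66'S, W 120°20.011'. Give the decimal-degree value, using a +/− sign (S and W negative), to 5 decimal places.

-16.54433, -120.33352

Latitude: 16 + 32.66/60 = 16.544333
S ⇒ negate
Longitude: 20.011′ = 0.333517°; total 120.333517
W → negative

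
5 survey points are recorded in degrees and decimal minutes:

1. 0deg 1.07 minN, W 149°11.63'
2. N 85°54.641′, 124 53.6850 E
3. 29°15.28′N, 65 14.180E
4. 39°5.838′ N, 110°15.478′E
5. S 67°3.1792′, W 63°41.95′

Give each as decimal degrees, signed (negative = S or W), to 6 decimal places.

1. 0.017833, -149.193833
2. 85.910683, 124.894750
3. 29.254667, 65.236333
4. 39.097300, 110.257967
5. -67.052987, -63.699167

Point 1:
  Latitude: 1.07′ = 0.017833°; total 0.0178333
  N → positive
  Longitude: 11.63′ = 0.193833°; total 149.1938333
  W ⇒ negate
Point 2:
  Latitude: 85 + 54.641/60 = 85.9106833
  N → positive
  Lon: 124 + 53.685/60 = 124.8947500
  E ⇒ keep positive
Point 3:
  φ: 29 + 15.28/60 = 29.2546667
  N ⇒ keep positive
  Lon: 65 + 14.18/60 = 65.2363333
  E ⇒ keep positive
Point 4:
  φ: 39 + 5.838/60 = 39.0973000
  N ⇒ keep positive
  Longitude: 15.478′ = 0.257967°; total 110.2579667
  E ⇒ keep positive
Point 5:
  Lat: 67 + 3.1792/60 = 67.0529867
  hemisphere S, so the sign is −
  λ: 41.95′ = 0.699167°; total 63.6991667
  hemisphere W, so the sign is −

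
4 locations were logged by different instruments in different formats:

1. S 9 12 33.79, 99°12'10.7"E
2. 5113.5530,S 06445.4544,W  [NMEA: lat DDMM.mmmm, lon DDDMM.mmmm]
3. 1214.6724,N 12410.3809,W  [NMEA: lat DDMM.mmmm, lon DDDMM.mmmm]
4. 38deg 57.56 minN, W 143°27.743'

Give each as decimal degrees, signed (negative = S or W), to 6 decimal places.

1. -9.209386, 99.202972
2. -51.225883, -64.757573
3. 12.244540, -124.173015
4. 38.959333, -143.462383

Point 1:
  Lat: 12′ + 33.79″ = 12.56317′; 9 + 12.56317/60 = 9.2093861
  S ⇒ negate
  λ: 12′ + 10.7″ = 12.17833′; 99 + 12.17833/60 = 99.2029722
  E ⇒ keep positive
Point 2:
  φ: degrees = first 2 digits = 51, minutes = 13.553; 51 + 13.553/60 = 51.2258833
  S → negative
  λ: split at 3 digits → 064° and 45.4544′; 64 + 45.4544/60 = 64.7575733
  W → negative
Point 3:
  φ: split at 2 digits → 12° and 14.6724′; 12 + 14.6724/60 = 12.2445400
  N ⇒ keep positive
  Longitude: degrees = first 3 digits = 124, minutes = 10.3809; 124 + 10.3809/60 = 124.1730150
  W ⇒ negate
Point 4:
  φ: 57.56′ = 0.959333°; total 38.9593333
  N ⇒ keep positive
  λ: 143 + 27.743/60 = 143.4623833
  hemisphere W, so the sign is −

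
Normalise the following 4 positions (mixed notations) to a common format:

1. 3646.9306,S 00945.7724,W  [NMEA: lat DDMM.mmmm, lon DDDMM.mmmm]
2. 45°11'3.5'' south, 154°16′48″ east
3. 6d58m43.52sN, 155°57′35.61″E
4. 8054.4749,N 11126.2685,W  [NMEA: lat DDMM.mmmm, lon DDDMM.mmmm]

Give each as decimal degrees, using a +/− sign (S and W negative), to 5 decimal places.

Point 1:
  Latitude: split at 2 digits → 36° and 46.9306′; 36 + 46.9306/60 = 36.782177
  S → negative
  Longitude: degrees = first 3 digits = 9, minutes = 45.7724; 9 + 45.7724/60 = 9.762873
  W ⇒ negate
Point 2:
  φ: 45 + 11/60 + 3.5/3600 = 45.184306
  S → negative
  Lon: 154° + 16/60 + 48/3600 = 154 + 0.266667 + 0.013333 = 154.280000
  E → positive
Point 3:
  Lat: 6° + 58/60 + 43.52/3600 = 6 + 0.966667 + 0.012089 = 6.978756
  N → positive
  Longitude: 155° + 57/60 + 35.61/3600 = 155 + 0.950000 + 0.009892 = 155.959892
  E → positive
Point 4:
  Lat: split at 2 digits → 80° and 54.4749′; 80 + 54.4749/60 = 80.907915
  N → positive
  λ: split at 3 digits → 111° and 26.2685′; 111 + 26.2685/60 = 111.437808
  W ⇒ negate

1. -36.78218, -9.76287
2. -45.18431, 154.28000
3. 6.97876, 155.95989
4. 80.90792, -111.43781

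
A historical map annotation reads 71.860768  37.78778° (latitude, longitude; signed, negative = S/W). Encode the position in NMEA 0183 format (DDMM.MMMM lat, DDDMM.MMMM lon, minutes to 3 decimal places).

φ: 71° + 0.860768 × 60 = 71° 51.64608′
λ: minutes = (37.787780 − 37) × 60 = 47.26680

7151.646,N / 03747.267,E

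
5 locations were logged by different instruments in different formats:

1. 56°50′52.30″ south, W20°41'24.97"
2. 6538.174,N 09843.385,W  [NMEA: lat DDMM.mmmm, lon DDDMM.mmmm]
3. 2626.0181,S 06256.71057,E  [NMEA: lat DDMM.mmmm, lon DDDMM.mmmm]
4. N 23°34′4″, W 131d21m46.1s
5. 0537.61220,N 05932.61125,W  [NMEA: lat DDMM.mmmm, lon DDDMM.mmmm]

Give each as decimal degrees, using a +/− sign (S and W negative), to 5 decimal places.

1. -56.84786, -20.69027
2. 65.63623, -98.72308
3. -26.43364, 62.94518
4. 23.56778, -131.36281
5. 5.62687, -59.54352

Point 1:
  φ: 56 + 50/60 + 52.3/3600 = 56.847861
  S → negative
  λ: 20° + 41/60 + 24.97/3600 = 20 + 0.683333 + 0.006936 = 20.690269
  W ⇒ negate
Point 2:
  φ: split at 2 digits → 65° and 38.174′; 65 + 38.174/60 = 65.636233
  N ⇒ keep positive
  Longitude: split at 3 digits → 098° and 43.385′; 98 + 43.385/60 = 98.723083
  W ⇒ negate
Point 3:
  Lat: degrees = first 2 digits = 26, minutes = 26.0181; 26 + 26.0181/60 = 26.433635
  S ⇒ negate
  Longitude: split at 3 digits → 062° and 56.71057′; 62 + 56.71057/60 = 62.945176
  E ⇒ keep positive
Point 4:
  φ: 23 + 34/60 + 4/3600 = 23.567778
  N ⇒ keep positive
  λ: 131° + 21/60 + 46.1/3600 = 131 + 0.350000 + 0.012806 = 131.362806
  hemisphere W, so the sign is −
Point 5:
  Lat: split at 2 digits → 05° and 37.6122′; 5 + 37.6122/60 = 5.626870
  N → positive
  Longitude: degrees = first 3 digits = 59, minutes = 32.61125; 59 + 32.61125/60 = 59.543521
  W → negative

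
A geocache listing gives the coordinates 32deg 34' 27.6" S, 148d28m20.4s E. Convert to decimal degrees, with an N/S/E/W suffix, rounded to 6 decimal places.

32.574333° S, 148.472333° E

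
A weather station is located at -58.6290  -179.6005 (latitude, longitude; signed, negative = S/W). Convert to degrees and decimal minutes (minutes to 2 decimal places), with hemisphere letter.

58° 37.74′ S, 179° 36.03′ W

Latitude is negative → S; |value| = 58.629000
φ: fractional part 0.629000 → 37.7400 minutes
Longitude is negative → W; |value| = 179.600500
Longitude: minutes = (179.600500 − 179) × 60 = 36.0300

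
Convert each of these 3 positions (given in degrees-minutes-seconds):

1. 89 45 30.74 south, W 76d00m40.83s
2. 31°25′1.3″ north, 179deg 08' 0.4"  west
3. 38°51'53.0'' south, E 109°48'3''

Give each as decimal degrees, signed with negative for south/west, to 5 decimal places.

Point 1:
  Latitude: 89° + 45/60 + 30.74/3600 = 89 + 0.750000 + 0.008539 = 89.758539
  S ⇒ negate
  Lon: 0′ + 40.83″ = 0.68050′; 76 + 0.68050/60 = 76.011342
  W ⇒ negate
Point 2:
  Latitude: 31 + 25/60 + 1.3/3600 = 31.417028
  N → positive
  Longitude: 8′ + 0.4″ = 8.00667′; 179 + 8.00667/60 = 179.133444
  W ⇒ negate
Point 3:
  Lat: 38 + 51/60 + 53/3600 = 38.864722
  hemisphere S, so the sign is −
  λ: 109° + 48/60 + 3/3600 = 109 + 0.800000 + 0.000833 = 109.800833
  E → positive

1. -89.75854, -76.01134
2. 31.41703, -179.13344
3. -38.86472, 109.80083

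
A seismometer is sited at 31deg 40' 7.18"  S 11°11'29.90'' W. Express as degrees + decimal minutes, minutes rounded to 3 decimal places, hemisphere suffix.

31° 40.120′ S, 11° 11.498′ W

Latitude: seconds/60 = 0.11967; minutes = 40 + 0.11967 = 40.11967
λ: 11 + 29.9/60 = 11.49833′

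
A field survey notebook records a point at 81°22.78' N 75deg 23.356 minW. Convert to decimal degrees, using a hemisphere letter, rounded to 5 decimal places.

Lat: 22.78′ = 0.379667°; total 81.379667
Longitude: 23.356′ = 0.389267°; total 75.389267

81.37967° N, 75.38927° W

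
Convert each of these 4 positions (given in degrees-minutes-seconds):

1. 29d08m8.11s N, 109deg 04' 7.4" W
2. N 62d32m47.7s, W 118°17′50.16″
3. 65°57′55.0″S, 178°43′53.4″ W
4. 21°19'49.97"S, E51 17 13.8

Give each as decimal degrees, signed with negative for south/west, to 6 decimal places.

Point 1:
  Latitude: 29° + 8/60 + 8.11/3600 = 29 + 0.133333 + 0.002253 = 29.1355861
  N ⇒ keep positive
  Lon: 109° + 4/60 + 7.4/3600 = 109 + 0.066667 + 0.002056 = 109.0687222
  hemisphere W, so the sign is −
Point 2:
  Lat: 32′ + 47.7″ = 32.79500′; 62 + 32.79500/60 = 62.5465833
  N → positive
  Longitude: 118° + 17/60 + 50.16/3600 = 118 + 0.283333 + 0.013933 = 118.2972667
  W ⇒ negate
Point 3:
  Lat: 65 + 57/60 + 55/3600 = 65.9652778
  S ⇒ negate
  λ: 178 + 43/60 + 53.4/3600 = 178.7315000
  hemisphere W, so the sign is −
Point 4:
  Lat: 19′ + 49.97″ = 19.83283′; 21 + 19.83283/60 = 21.3305472
  hemisphere S, so the sign is −
  Longitude: 51 + 17/60 + 13.8/3600 = 51.2871667
  E → positive

1. 29.135586, -109.068722
2. 62.546583, -118.297267
3. -65.965278, -178.731500
4. -21.330547, 51.287167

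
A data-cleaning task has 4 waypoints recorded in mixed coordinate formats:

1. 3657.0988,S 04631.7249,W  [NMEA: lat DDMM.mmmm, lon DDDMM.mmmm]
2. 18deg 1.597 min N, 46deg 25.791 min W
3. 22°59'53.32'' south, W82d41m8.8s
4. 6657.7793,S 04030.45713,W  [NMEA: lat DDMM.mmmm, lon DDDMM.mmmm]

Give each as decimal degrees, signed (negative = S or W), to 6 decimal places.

Point 1:
  Lat: degrees = first 2 digits = 36, minutes = 57.0988; 36 + 57.0988/60 = 36.9516467
  S → negative
  Lon: degrees = first 3 digits = 46, minutes = 31.7249; 46 + 31.7249/60 = 46.5287483
  W → negative
Point 2:
  φ: 18 + 1.597/60 = 18.0266167
  N → positive
  λ: 25.791′ = 0.429850°; total 46.4298500
  W → negative
Point 3:
  Latitude: 22° + 59/60 + 53.32/3600 = 22 + 0.983333 + 0.014811 = 22.9981444
  S ⇒ negate
  Lon: 82° + 41/60 + 8.8/3600 = 82 + 0.683333 + 0.002444 = 82.6857778
  W ⇒ negate
Point 4:
  Lat: split at 2 digits → 66° and 57.7793′; 66 + 57.7793/60 = 66.9629883
  S ⇒ negate
  λ: split at 3 digits → 040° and 30.45713′; 40 + 30.45713/60 = 40.5076188
  hemisphere W, so the sign is −

1. -36.951647, -46.528748
2. 18.026617, -46.429850
3. -22.998144, -82.685778
4. -66.962988, -40.507619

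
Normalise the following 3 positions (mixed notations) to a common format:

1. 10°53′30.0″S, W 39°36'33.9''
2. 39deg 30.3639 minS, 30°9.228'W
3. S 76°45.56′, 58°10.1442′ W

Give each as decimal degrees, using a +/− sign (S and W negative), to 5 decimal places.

Point 1:
  Latitude: 10 + 53/60 + 30/3600 = 10.891667
  hemisphere S, so the sign is −
  Lon: 39 + 36/60 + 33.9/3600 = 39.609417
  W ⇒ negate
Point 2:
  Lat: 30.3639′ = 0.506065°; total 39.506065
  S ⇒ negate
  λ: 30 + 9.228/60 = 30.153800
  W → negative
Point 3:
  Lat: 76 + 45.56/60 = 76.759333
  S → negative
  Lon: 10.1442′ = 0.169070°; total 58.169070
  W ⇒ negate

1. -10.89167, -39.60942
2. -39.50607, -30.15380
3. -76.75933, -58.16907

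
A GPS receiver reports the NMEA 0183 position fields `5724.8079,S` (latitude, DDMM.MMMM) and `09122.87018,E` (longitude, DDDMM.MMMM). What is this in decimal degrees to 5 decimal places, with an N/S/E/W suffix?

Lat: degrees = first 2 digits = 57, minutes = 24.8079; 57 + 24.8079/60 = 57.413465
Longitude: split at 3 digits → 091° and 22.87018′; 91 + 22.87018/60 = 91.381170

57.41347° S, 91.38117° E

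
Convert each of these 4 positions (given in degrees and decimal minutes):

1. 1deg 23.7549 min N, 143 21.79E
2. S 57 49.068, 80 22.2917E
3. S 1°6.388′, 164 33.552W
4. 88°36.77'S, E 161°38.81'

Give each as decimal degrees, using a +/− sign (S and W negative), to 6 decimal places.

Point 1:
  Lat: 23.7549′ = 0.395915°; total 1.3959150
  N → positive
  Lon: 143 + 21.79/60 = 143.3631667
  E → positive
Point 2:
  Latitude: 57 + 49.068/60 = 57.8178000
  S ⇒ negate
  λ: 22.2917′ = 0.371528°; total 80.3715283
  E → positive
Point 3:
  φ: 1 + 6.388/60 = 1.1064667
  S ⇒ negate
  λ: 164 + 33.552/60 = 164.5592000
  hemisphere W, so the sign is −
Point 4:
  Latitude: 36.77′ = 0.612833°; total 88.6128333
  hemisphere S, so the sign is −
  Longitude: 161 + 38.81/60 = 161.6468333
  E → positive

1. 1.395915, 143.363167
2. -57.817800, 80.371528
3. -1.106467, -164.559200
4. -88.612833, 161.646833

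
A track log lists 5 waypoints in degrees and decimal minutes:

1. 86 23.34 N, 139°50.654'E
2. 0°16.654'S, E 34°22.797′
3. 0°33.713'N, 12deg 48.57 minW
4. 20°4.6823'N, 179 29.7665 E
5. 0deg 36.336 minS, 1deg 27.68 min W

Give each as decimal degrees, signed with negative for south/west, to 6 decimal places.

Point 1:
  φ: 86 + 23.34/60 = 86.3890000
  N ⇒ keep positive
  Lon: 139 + 50.654/60 = 139.8442333
  E ⇒ keep positive
Point 2:
  Latitude: 16.654′ = 0.277567°; total 0.2775667
  S → negative
  Longitude: 22.797′ = 0.379950°; total 34.3799500
  E ⇒ keep positive
Point 3:
  Latitude: 0 + 33.713/60 = 0.5618833
  N ⇒ keep positive
  Longitude: 12 + 48.57/60 = 12.8095000
  hemisphere W, so the sign is −
Point 4:
  Latitude: 4.6823′ = 0.078038°; total 20.0780383
  N ⇒ keep positive
  Longitude: 179 + 29.7665/60 = 179.4961083
  E → positive
Point 5:
  Latitude: 0 + 36.336/60 = 0.6056000
  S ⇒ negate
  λ: 27.68′ = 0.461333°; total 1.4613333
  W → negative

1. 86.389000, 139.844233
2. -0.277567, 34.379950
3. 0.561883, -12.809500
4. 20.078038, 179.496108
5. -0.605600, -1.461333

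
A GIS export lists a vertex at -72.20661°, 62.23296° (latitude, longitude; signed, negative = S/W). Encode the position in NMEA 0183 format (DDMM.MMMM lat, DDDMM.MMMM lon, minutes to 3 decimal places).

7212.397,S / 06213.978,E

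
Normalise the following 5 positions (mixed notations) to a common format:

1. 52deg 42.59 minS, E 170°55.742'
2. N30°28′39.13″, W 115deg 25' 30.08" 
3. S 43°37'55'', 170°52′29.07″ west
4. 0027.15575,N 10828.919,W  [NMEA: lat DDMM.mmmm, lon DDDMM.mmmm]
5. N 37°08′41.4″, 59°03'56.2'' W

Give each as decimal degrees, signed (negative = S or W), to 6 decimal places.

Point 1:
  Lat: 42.59′ = 0.709833°; total 52.7098333
  S → negative
  Longitude: 170 + 55.742/60 = 170.9290333
  E → positive
Point 2:
  Latitude: 30° + 28/60 + 39.13/3600 = 30 + 0.466667 + 0.010869 = 30.4775361
  N ⇒ keep positive
  Lon: 115° + 25/60 + 30.08/3600 = 115 + 0.416667 + 0.008356 = 115.4250222
  W → negative
Point 3:
  Lat: 37′ + 55″ = 37.91667′; 43 + 37.91667/60 = 43.6319444
  S → negative
  Longitude: 52′ + 29.07″ = 52.48450′; 170 + 52.48450/60 = 170.8747417
  W → negative
Point 4:
  φ: split at 2 digits → 00° and 27.15575′; 0 + 27.15575/60 = 0.4525958
  N → positive
  Lon: split at 3 digits → 108° and 28.919′; 108 + 28.919/60 = 108.4819833
  W → negative
Point 5:
  Latitude: 37° + 8/60 + 41.4/3600 = 37 + 0.133333 + 0.011500 = 37.1448333
  N ⇒ keep positive
  Lon: 3′ + 56.2″ = 3.93667′; 59 + 3.93667/60 = 59.0656111
  W ⇒ negate

1. -52.709833, 170.929033
2. 30.477536, -115.425022
3. -43.631944, -170.874742
4. 0.452596, -108.481983
5. 37.144833, -59.065611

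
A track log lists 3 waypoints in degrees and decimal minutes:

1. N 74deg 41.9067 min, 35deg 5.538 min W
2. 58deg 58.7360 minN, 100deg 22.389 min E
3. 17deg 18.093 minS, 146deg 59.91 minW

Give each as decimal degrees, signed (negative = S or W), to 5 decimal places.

Point 1:
  φ: 41.9067′ = 0.698445°; total 74.698445
  N → positive
  Lon: 5.538′ = 0.092300°; total 35.092300
  W ⇒ negate
Point 2:
  Latitude: 58.736′ = 0.978933°; total 58.978933
  N ⇒ keep positive
  λ: 22.389′ = 0.373150°; total 100.373150
  E → positive
Point 3:
  Latitude: 17 + 18.093/60 = 17.301550
  S ⇒ negate
  λ: 59.91′ = 0.998500°; total 146.998500
  hemisphere W, so the sign is −

1. 74.69845, -35.09230
2. 58.97893, 100.37315
3. -17.30155, -146.99850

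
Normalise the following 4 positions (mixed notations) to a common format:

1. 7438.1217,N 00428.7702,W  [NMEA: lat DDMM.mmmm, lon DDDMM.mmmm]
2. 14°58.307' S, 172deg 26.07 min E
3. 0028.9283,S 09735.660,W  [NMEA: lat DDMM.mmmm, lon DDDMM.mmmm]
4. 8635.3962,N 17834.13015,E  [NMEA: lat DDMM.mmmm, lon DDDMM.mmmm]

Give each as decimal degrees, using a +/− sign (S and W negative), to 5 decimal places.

1. 74.63536, -4.47950
2. -14.97178, 172.43450
3. -0.48214, -97.59433
4. 86.58994, 178.56884

Point 1:
  Lat: split at 2 digits → 74° and 38.1217′; 74 + 38.1217/60 = 74.635362
  N ⇒ keep positive
  Lon: split at 3 digits → 004° and 28.7702′; 4 + 28.7702/60 = 4.479503
  W ⇒ negate
Point 2:
  Lat: 14 + 58.307/60 = 14.971783
  S → negative
  Lon: 26.07′ = 0.434500°; total 172.434500
  E ⇒ keep positive
Point 3:
  Latitude: split at 2 digits → 00° and 28.9283′; 0 + 28.9283/60 = 0.482138
  S ⇒ negate
  λ: degrees = first 3 digits = 97, minutes = 35.66; 97 + 35.66/60 = 97.594333
  W → negative
Point 4:
  Latitude: degrees = first 2 digits = 86, minutes = 35.3962; 86 + 35.3962/60 = 86.589937
  N → positive
  λ: degrees = first 3 digits = 178, minutes = 34.13015; 178 + 34.13015/60 = 178.568836
  E ⇒ keep positive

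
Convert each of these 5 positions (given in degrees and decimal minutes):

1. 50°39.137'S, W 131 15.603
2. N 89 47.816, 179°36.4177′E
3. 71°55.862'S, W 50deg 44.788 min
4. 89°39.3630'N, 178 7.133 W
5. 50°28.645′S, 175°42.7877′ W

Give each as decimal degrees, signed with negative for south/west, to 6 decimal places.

Point 1:
  φ: 39.137′ = 0.652283°; total 50.6522833
  S → negative
  Lon: 131 + 15.603/60 = 131.2600500
  W ⇒ negate
Point 2:
  Lat: 47.816′ = 0.796933°; total 89.7969333
  N → positive
  Lon: 36.4177′ = 0.606962°; total 179.6069617
  E ⇒ keep positive
Point 3:
  φ: 55.862′ = 0.931033°; total 71.9310333
  hemisphere S, so the sign is −
  Lon: 50 + 44.788/60 = 50.7464667
  W → negative
Point 4:
  Lat: 39.363′ = 0.656050°; total 89.6560500
  N → positive
  Longitude: 7.133′ = 0.118883°; total 178.1188833
  hemisphere W, so the sign is −
Point 5:
  φ: 50 + 28.645/60 = 50.4774167
  S → negative
  λ: 42.7877′ = 0.713128°; total 175.7131283
  W ⇒ negate

1. -50.652283, -131.260050
2. 89.796933, 179.606962
3. -71.931033, -50.746467
4. 89.656050, -178.118883
5. -50.477417, -175.713128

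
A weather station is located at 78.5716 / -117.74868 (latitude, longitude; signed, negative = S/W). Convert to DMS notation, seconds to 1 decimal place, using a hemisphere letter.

φ: 0.571600° → 34.29600′; 0.29600 × 60 = 17.760″
Longitude is negative → W; |value| = 117.748680
Longitude: whole degrees 117; 44.92080′ → 44′ and 55.248″

78°34′17.8″ N, 117°44′55.2″ W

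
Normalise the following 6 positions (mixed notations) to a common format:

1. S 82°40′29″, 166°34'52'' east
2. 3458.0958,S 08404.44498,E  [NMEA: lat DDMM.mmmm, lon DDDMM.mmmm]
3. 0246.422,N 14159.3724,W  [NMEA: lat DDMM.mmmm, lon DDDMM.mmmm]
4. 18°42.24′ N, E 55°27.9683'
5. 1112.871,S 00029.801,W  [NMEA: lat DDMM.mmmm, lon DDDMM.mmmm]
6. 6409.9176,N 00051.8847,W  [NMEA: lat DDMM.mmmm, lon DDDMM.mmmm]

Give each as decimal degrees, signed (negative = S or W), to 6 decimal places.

Point 1:
  Latitude: 82 + 40/60 + 29/3600 = 82.6747222
  S ⇒ negate
  Lon: 34′ + 52″ = 34.86667′; 166 + 34.86667/60 = 166.5811111
  E ⇒ keep positive
Point 2:
  Lat: degrees = first 2 digits = 34, minutes = 58.0958; 34 + 58.0958/60 = 34.9682633
  hemisphere S, so the sign is −
  λ: degrees = first 3 digits = 84, minutes = 4.44498; 84 + 4.44498/60 = 84.0740830
  E → positive
Point 3:
  Lat: split at 2 digits → 02° and 46.422′; 2 + 46.422/60 = 2.7737000
  N ⇒ keep positive
  Longitude: split at 3 digits → 141° and 59.3724′; 141 + 59.3724/60 = 141.9895400
  W ⇒ negate
Point 4:
  Lat: 18 + 42.24/60 = 18.7040000
  N ⇒ keep positive
  Lon: 55 + 27.9683/60 = 55.4661383
  E → positive
Point 5:
  Latitude: split at 2 digits → 11° and 12.871′; 11 + 12.871/60 = 11.2145167
  S ⇒ negate
  λ: split at 3 digits → 000° and 29.801′; 0 + 29.801/60 = 0.4966833
  hemisphere W, so the sign is −
Point 6:
  Lat: degrees = first 2 digits = 64, minutes = 9.9176; 64 + 9.9176/60 = 64.1652933
  N → positive
  λ: split at 3 digits → 000° and 51.8847′; 0 + 51.8847/60 = 0.8647450
  W → negative

1. -82.674722, 166.581111
2. -34.968263, 84.074083
3. 2.773700, -141.989540
4. 18.704000, 55.466138
5. -11.214517, -0.496683
6. 64.165293, -0.864745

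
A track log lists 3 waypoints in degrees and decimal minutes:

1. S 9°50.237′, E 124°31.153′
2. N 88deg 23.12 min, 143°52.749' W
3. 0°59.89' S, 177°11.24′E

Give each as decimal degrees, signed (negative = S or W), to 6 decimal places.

1. -9.837283, 124.519217
2. 88.385333, -143.879150
3. -0.998167, 177.187333

Point 1:
  Latitude: 9 + 50.237/60 = 9.8372833
  S → negative
  λ: 31.153′ = 0.519217°; total 124.5192167
  E ⇒ keep positive
Point 2:
  Lat: 23.12′ = 0.385333°; total 88.3853333
  N → positive
  Lon: 52.749′ = 0.879150°; total 143.8791500
  W ⇒ negate
Point 3:
  φ: 0 + 59.89/60 = 0.9981667
  S ⇒ negate
  Longitude: 11.24′ = 0.187333°; total 177.1873333
  E ⇒ keep positive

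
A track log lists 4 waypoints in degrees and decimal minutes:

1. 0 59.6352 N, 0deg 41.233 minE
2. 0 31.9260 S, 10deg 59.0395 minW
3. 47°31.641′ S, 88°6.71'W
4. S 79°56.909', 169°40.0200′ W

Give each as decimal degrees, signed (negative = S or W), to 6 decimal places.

1. 0.993920, 0.687217
2. -0.532100, -10.983992
3. -47.527350, -88.111833
4. -79.948483, -169.667000

Point 1:
  Lat: 0 + 59.6352/60 = 0.9939200
  N ⇒ keep positive
  λ: 0 + 41.233/60 = 0.6872167
  E ⇒ keep positive
Point 2:
  Lat: 31.926′ = 0.532100°; total 0.5321000
  S → negative
  λ: 59.0395′ = 0.983992°; total 10.9839917
  W ⇒ negate
Point 3:
  φ: 47 + 31.641/60 = 47.5273500
  S ⇒ negate
  λ: 6.71′ = 0.111833°; total 88.1118333
  W → negative
Point 4:
  Lat: 56.909′ = 0.948483°; total 79.9484833
  S ⇒ negate
  Lon: 169 + 40.02/60 = 169.6670000
  W → negative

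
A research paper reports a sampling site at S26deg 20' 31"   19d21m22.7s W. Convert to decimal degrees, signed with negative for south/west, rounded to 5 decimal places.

-26.34194, -19.35631

Latitude: 26 + 20/60 + 31/3600 = 26.341944
hemisphere S, so the sign is −
Longitude: 19° + 21/60 + 22.7/3600 = 19 + 0.350000 + 0.006306 = 19.356306
W ⇒ negate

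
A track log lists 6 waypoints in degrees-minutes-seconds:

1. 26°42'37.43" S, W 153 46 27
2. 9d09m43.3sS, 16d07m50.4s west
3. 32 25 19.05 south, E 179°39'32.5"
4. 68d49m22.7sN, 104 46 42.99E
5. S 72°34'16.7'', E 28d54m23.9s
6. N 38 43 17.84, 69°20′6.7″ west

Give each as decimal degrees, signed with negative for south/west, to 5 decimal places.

1. -26.71040, -153.77417
2. -9.16203, -16.13067
3. -32.42196, 179.65903
4. 68.82297, 104.77861
5. -72.57131, 28.90664
6. 38.72162, -69.33519

Point 1:
  Lat: 42′ + 37.43″ = 42.62383′; 26 + 42.62383/60 = 26.710397
  S → negative
  Longitude: 46′ + 27″ = 46.45000′; 153 + 46.45000/60 = 153.774167
  W → negative
Point 2:
  φ: 9° + 9/60 + 43.3/3600 = 9 + 0.150000 + 0.012028 = 9.162028
  S → negative
  Longitude: 16 + 7/60 + 50.4/3600 = 16.130667
  W → negative
Point 3:
  Lat: 32 + 25/60 + 19.05/3600 = 32.421958
  hemisphere S, so the sign is −
  Lon: 179 + 39/60 + 32.5/3600 = 179.659028
  E → positive
Point 4:
  φ: 68 + 49/60 + 22.7/3600 = 68.822972
  N ⇒ keep positive
  Longitude: 104 + 46/60 + 42.99/3600 = 104.778608
  E → positive
Point 5:
  φ: 72 + 34/60 + 16.7/3600 = 72.571306
  S → negative
  λ: 28° + 54/60 + 23.9/3600 = 28 + 0.900000 + 0.006639 = 28.906639
  E ⇒ keep positive
Point 6:
  Lat: 43′ + 17.84″ = 43.29733′; 38 + 43.29733/60 = 38.721622
  N → positive
  λ: 69° + 20/60 + 6.7/3600 = 69 + 0.333333 + 0.001861 = 69.335194
  W ⇒ negate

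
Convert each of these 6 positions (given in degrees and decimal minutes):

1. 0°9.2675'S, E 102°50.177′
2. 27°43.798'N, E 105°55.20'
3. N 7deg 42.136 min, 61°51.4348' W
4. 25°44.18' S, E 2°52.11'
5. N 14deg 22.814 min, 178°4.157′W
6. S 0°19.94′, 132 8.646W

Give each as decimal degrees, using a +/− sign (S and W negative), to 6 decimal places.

1. -0.154458, 102.836283
2. 27.729967, 105.920000
3. 7.702267, -61.857247
4. -25.736333, 2.868500
5. 14.380233, -178.069283
6. -0.332333, -132.144100

Point 1:
  Lat: 9.2675′ = 0.154458°; total 0.1544583
  hemisphere S, so the sign is −
  λ: 102 + 50.177/60 = 102.8362833
  E ⇒ keep positive
Point 2:
  Lat: 27 + 43.798/60 = 27.7299667
  N ⇒ keep positive
  Lon: 105 + 55.2/60 = 105.9200000
  E → positive
Point 3:
  Lat: 42.136′ = 0.702267°; total 7.7022667
  N → positive
  λ: 61 + 51.4348/60 = 61.8572467
  W → negative
Point 4:
  φ: 25 + 44.18/60 = 25.7363333
  S → negative
  Longitude: 52.11′ = 0.868500°; total 2.8685000
  E → positive
Point 5:
  Latitude: 14 + 22.814/60 = 14.3802333
  N → positive
  λ: 178 + 4.157/60 = 178.0692833
  W → negative
Point 6:
  Lat: 0 + 19.94/60 = 0.3323333
  hemisphere S, so the sign is −
  λ: 132 + 8.646/60 = 132.1441000
  hemisphere W, so the sign is −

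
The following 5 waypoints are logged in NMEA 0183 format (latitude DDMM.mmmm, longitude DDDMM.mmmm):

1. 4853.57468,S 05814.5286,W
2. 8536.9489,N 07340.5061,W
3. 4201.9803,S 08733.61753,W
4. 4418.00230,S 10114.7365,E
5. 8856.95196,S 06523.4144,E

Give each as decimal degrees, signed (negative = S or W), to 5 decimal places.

1. -48.89291, -58.24214
2. 85.61582, -73.67510
3. -42.03301, -87.56029
4. -44.30004, 101.24561
5. -88.94920, 65.39024

Point 1:
  Lat: split at 2 digits → 48° and 53.57468′; 48 + 53.57468/60 = 48.892911
  S ⇒ negate
  Lon: split at 3 digits → 058° and 14.5286′; 58 + 14.5286/60 = 58.242143
  W ⇒ negate
Point 2:
  Latitude: degrees = first 2 digits = 85, minutes = 36.9489; 85 + 36.9489/60 = 85.615815
  N ⇒ keep positive
  λ: degrees = first 3 digits = 73, minutes = 40.5061; 73 + 40.5061/60 = 73.675102
  hemisphere W, so the sign is −
Point 3:
  Latitude: degrees = first 2 digits = 42, minutes = 1.9803; 42 + 1.9803/60 = 42.033005
  S ⇒ negate
  λ: degrees = first 3 digits = 87, minutes = 33.61753; 87 + 33.61753/60 = 87.560292
  hemisphere W, so the sign is −
Point 4:
  φ: degrees = first 2 digits = 44, minutes = 18.0023; 44 + 18.0023/60 = 44.300038
  S → negative
  Longitude: degrees = first 3 digits = 101, minutes = 14.7365; 101 + 14.7365/60 = 101.245608
  E → positive
Point 5:
  Lat: split at 2 digits → 88° and 56.95196′; 88 + 56.95196/60 = 88.949199
  hemisphere S, so the sign is −
  Longitude: split at 3 digits → 065° and 23.4144′; 65 + 23.4144/60 = 65.390240
  E → positive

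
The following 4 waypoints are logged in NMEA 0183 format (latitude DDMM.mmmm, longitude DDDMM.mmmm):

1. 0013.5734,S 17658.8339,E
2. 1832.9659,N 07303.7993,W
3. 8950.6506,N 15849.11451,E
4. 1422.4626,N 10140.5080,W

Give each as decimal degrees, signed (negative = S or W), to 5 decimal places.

1. -0.22622, 176.98057
2. 18.54943, -73.06332
3. 89.84418, 158.81858
4. 14.37438, -101.67513

Point 1:
  Latitude: split at 2 digits → 00° and 13.5734′; 0 + 13.5734/60 = 0.226223
  hemisphere S, so the sign is −
  Longitude: split at 3 digits → 176° and 58.8339′; 176 + 58.8339/60 = 176.980565
  E → positive
Point 2:
  φ: degrees = first 2 digits = 18, minutes = 32.9659; 18 + 32.9659/60 = 18.549432
  N ⇒ keep positive
  Longitude: degrees = first 3 digits = 73, minutes = 3.7993; 73 + 3.7993/60 = 73.063322
  W ⇒ negate
Point 3:
  φ: split at 2 digits → 89° and 50.6506′; 89 + 50.6506/60 = 89.844177
  N ⇒ keep positive
  λ: degrees = first 3 digits = 158, minutes = 49.11451; 158 + 49.11451/60 = 158.818575
  E → positive
Point 4:
  Latitude: split at 2 digits → 14° and 22.4626′; 14 + 22.4626/60 = 14.374377
  N ⇒ keep positive
  λ: split at 3 digits → 101° and 40.508′; 101 + 40.508/60 = 101.675133
  W → negative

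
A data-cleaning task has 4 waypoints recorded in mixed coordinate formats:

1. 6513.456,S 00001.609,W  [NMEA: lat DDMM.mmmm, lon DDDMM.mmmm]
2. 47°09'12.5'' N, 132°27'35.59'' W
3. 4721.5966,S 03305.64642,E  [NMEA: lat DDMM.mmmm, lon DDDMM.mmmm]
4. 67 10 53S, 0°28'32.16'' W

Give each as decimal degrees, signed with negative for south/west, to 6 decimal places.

Point 1:
  φ: split at 2 digits → 65° and 13.456′; 65 + 13.456/60 = 65.2242667
  hemisphere S, so the sign is −
  λ: split at 3 digits → 000° and 1.609′; 0 + 1.609/60 = 0.0268167
  hemisphere W, so the sign is −
Point 2:
  Lat: 9′ + 12.5″ = 9.20833′; 47 + 9.20833/60 = 47.1534722
  N → positive
  Longitude: 132° + 27/60 + 35.59/3600 = 132 + 0.450000 + 0.009886 = 132.4598861
  W → negative
Point 3:
  Latitude: degrees = first 2 digits = 47, minutes = 21.5966; 47 + 21.5966/60 = 47.3599433
  S → negative
  λ: degrees = first 3 digits = 33, minutes = 5.64642; 33 + 5.64642/60 = 33.0941070
  E ⇒ keep positive
Point 4:
  Latitude: 10′ + 53″ = 10.88333′; 67 + 10.88333/60 = 67.1813889
  S → negative
  Lon: 0 + 28/60 + 32.16/3600 = 0.4756000
  W → negative

1. -65.224267, -0.026817
2. 47.153472, -132.459886
3. -47.359943, 33.094107
4. -67.181389, -0.475600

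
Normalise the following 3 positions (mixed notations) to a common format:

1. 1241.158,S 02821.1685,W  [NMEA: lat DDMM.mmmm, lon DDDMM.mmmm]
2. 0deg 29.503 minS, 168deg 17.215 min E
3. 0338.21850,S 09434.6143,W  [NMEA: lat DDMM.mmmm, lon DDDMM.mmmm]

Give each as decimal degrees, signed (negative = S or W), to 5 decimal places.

1. -12.68597, -28.35281
2. -0.49172, 168.28692
3. -3.63698, -94.57691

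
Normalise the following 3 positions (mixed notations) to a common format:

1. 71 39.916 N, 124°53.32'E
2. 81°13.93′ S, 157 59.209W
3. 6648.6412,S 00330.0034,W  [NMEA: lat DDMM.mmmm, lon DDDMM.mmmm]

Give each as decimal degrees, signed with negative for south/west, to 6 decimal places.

1. 71.665267, 124.888667
2. -81.232167, -157.986817
3. -66.810687, -3.500057

Point 1:
  φ: 39.916′ = 0.665267°; total 71.6652667
  N → positive
  Longitude: 53.32′ = 0.888667°; total 124.8886667
  E → positive
Point 2:
  φ: 81 + 13.93/60 = 81.2321667
  S ⇒ negate
  Lon: 157 + 59.209/60 = 157.9868167
  W → negative
Point 3:
  φ: degrees = first 2 digits = 66, minutes = 48.6412; 66 + 48.6412/60 = 66.8106867
  hemisphere S, so the sign is −
  Longitude: degrees = first 3 digits = 3, minutes = 30.0034; 3 + 30.0034/60 = 3.5000567
  W ⇒ negate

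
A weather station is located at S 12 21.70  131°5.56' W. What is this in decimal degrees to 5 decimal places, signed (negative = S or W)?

Latitude: 12 + 21.7/60 = 12.361667
S ⇒ negate
Lon: 131 + 5.56/60 = 131.092667
W → negative

-12.36167, -131.09267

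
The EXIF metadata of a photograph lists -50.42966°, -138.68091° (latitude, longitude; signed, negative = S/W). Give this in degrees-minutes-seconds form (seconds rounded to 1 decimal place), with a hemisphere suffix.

50°25′46.8″ S, 138°40′51.3″ W

Latitude is negative → S; |value| = 50.429660
φ: 0.429660 × 60 = 25.77960′ → 25′, remainder × 60 = 46.776″
Longitude is negative → W; |value| = 138.680910
λ: 0.680910 × 60 = 40.85460′ → 40′, remainder × 60 = 51.276″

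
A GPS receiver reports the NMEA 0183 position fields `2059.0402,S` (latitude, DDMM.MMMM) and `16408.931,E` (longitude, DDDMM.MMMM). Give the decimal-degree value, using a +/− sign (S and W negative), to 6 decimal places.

φ: degrees = first 2 digits = 20, minutes = 59.0402; 20 + 59.0402/60 = 20.9840033
S → negative
Longitude: split at 3 digits → 164° and 8.931′; 164 + 8.931/60 = 164.1488500
E → positive

-20.984003, 164.148850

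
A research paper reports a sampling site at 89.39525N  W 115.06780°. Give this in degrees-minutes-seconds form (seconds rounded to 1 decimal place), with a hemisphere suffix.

89°23′42.9″ N, 115°04′4.1″ W

Lat: whole degrees 89; 23.71500′ → 23′ and 42.900″
Longitude: 0.067800° → 4.06800′; 0.06800 × 60 = 4.080″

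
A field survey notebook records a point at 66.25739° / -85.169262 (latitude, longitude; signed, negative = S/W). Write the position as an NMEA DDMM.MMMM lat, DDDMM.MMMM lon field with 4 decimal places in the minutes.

6615.4434,N / 08510.1557,W

φ: 66° + 0.257390 × 60 = 66° 15.443400′
Longitude is negative → W; |value| = 85.169262
Longitude: 85° + 0.169262 × 60 = 85° 10.155720′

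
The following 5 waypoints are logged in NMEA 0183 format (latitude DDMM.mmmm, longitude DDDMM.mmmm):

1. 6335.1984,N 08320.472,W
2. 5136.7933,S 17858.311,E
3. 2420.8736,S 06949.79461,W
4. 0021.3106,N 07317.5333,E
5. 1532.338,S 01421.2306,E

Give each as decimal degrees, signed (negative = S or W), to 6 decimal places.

Point 1:
  Lat: split at 2 digits → 63° and 35.1984′; 63 + 35.1984/60 = 63.5866400
  N → positive
  Lon: split at 3 digits → 083° and 20.472′; 83 + 20.472/60 = 83.3412000
  W → negative
Point 2:
  Lat: split at 2 digits → 51° and 36.7933′; 51 + 36.7933/60 = 51.6132217
  hemisphere S, so the sign is −
  λ: degrees = first 3 digits = 178, minutes = 58.311; 178 + 58.311/60 = 178.9718500
  E ⇒ keep positive
Point 3:
  φ: degrees = first 2 digits = 24, minutes = 20.8736; 24 + 20.8736/60 = 24.3478933
  S → negative
  Longitude: degrees = first 3 digits = 69, minutes = 49.79461; 69 + 49.79461/60 = 69.8299102
  hemisphere W, so the sign is −
Point 4:
  Lat: degrees = first 2 digits = 0, minutes = 21.3106; 0 + 21.3106/60 = 0.3551767
  N ⇒ keep positive
  λ: split at 3 digits → 073° and 17.5333′; 73 + 17.5333/60 = 73.2922217
  E → positive
Point 5:
  φ: degrees = first 2 digits = 15, minutes = 32.338; 15 + 32.338/60 = 15.5389667
  S → negative
  λ: degrees = first 3 digits = 14, minutes = 21.2306; 14 + 21.2306/60 = 14.3538433
  E ⇒ keep positive

1. 63.586640, -83.341200
2. -51.613222, 178.971850
3. -24.347893, -69.829910
4. 0.355177, 73.292222
5. -15.538967, 14.353843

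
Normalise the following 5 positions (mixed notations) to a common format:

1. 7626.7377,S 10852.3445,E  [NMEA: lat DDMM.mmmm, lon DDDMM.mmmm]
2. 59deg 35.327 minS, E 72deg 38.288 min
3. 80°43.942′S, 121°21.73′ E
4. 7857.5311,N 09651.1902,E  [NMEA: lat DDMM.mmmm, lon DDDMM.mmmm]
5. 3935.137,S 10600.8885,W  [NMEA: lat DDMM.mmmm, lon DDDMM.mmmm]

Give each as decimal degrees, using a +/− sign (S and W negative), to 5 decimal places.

1. -76.44563, 108.87241
2. -59.58878, 72.63813
3. -80.73237, 121.36217
4. 78.95885, 96.85317
5. -39.58562, -106.01481

Point 1:
  φ: split at 2 digits → 76° and 26.7377′; 76 + 26.7377/60 = 76.445628
  S → negative
  Longitude: split at 3 digits → 108° and 52.3445′; 108 + 52.3445/60 = 108.872408
  E ⇒ keep positive
Point 2:
  Latitude: 59 + 35.327/60 = 59.588783
  S ⇒ negate
  Longitude: 38.288′ = 0.638133°; total 72.638133
  E ⇒ keep positive
Point 3:
  Latitude: 43.942′ = 0.732367°; total 80.732367
  S ⇒ negate
  Lon: 121 + 21.73/60 = 121.362167
  E → positive
Point 4:
  Lat: degrees = first 2 digits = 78, minutes = 57.5311; 78 + 57.5311/60 = 78.958852
  N → positive
  Longitude: split at 3 digits → 096° and 51.1902′; 96 + 51.1902/60 = 96.853170
  E → positive
Point 5:
  Latitude: degrees = first 2 digits = 39, minutes = 35.137; 39 + 35.137/60 = 39.585617
  hemisphere S, so the sign is −
  Lon: split at 3 digits → 106° and 0.8885′; 106 + 0.8885/60 = 106.014808
  W ⇒ negate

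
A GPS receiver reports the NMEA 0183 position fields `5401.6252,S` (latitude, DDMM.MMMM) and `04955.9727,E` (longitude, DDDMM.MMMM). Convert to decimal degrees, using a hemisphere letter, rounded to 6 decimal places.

Latitude: split at 2 digits → 54° and 1.6252′; 54 + 1.6252/60 = 54.0270867
λ: split at 3 digits → 049° and 55.9727′; 49 + 55.9727/60 = 49.9328783

54.027087° S, 49.932878° E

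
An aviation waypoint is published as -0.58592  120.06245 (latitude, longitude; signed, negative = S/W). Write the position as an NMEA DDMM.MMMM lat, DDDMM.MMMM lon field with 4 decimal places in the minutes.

0035.1552,S / 12003.7470,E

Latitude is negative → S; |value| = 0.585920
φ: minutes = (0.585920 − 0) × 60 = 35.155200
Lon: fractional part 0.062450 → 3.747000 minutes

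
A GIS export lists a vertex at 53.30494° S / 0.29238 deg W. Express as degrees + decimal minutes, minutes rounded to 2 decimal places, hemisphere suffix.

53° 18.30′ S, 0° 17.54′ W

φ: minutes = (53.304940 − 53) × 60 = 18.2964
Lon: 0° + 0.292380 × 60 = 0° 17.5428′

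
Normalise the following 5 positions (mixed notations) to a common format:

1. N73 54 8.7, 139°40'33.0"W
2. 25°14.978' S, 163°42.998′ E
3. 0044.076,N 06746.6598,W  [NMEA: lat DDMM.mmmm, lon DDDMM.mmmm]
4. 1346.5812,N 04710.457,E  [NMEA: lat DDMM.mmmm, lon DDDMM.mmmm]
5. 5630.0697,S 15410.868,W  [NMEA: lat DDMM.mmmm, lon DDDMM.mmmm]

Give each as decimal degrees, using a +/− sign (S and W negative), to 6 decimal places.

1. 73.902417, -139.675833
2. -25.249633, 163.716633
3. 0.734600, -67.777663
4. 13.776353, 47.174283
5. -56.501162, -154.181133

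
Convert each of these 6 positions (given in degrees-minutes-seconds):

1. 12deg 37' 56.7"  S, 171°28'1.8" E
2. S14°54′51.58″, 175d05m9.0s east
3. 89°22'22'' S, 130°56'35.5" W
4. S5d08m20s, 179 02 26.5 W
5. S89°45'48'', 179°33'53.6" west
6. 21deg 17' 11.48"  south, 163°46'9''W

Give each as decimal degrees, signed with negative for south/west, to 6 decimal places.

Point 1:
  Latitude: 12° + 37/60 + 56.7/3600 = 12 + 0.616667 + 0.015750 = 12.6324167
  S ⇒ negate
  λ: 171 + 28/60 + 1.8/3600 = 171.4671667
  E → positive
Point 2:
  Lat: 14 + 54/60 + 51.58/3600 = 14.9143278
  S ⇒ negate
  λ: 175° + 5/60 + 9/3600 = 175 + 0.083333 + 0.002500 = 175.0858333
  E → positive
Point 3:
  φ: 89 + 22/60 + 22/3600 = 89.3727778
  S ⇒ negate
  Longitude: 130° + 56/60 + 35.5/3600 = 130 + 0.933333 + 0.009861 = 130.9431944
  W ⇒ negate
Point 4:
  Latitude: 5 + 8/60 + 20/3600 = 5.1388889
  S ⇒ negate
  Lon: 2′ + 26.5″ = 2.44167′; 179 + 2.44167/60 = 179.0406944
  W ⇒ negate
Point 5:
  φ: 89 + 45/60 + 48/3600 = 89.7633333
  S ⇒ negate
  Lon: 33′ + 53.6″ = 33.89333′; 179 + 33.89333/60 = 179.5648889
  hemisphere W, so the sign is −
Point 6:
  Latitude: 21 + 17/60 + 11.48/3600 = 21.2865222
  S ⇒ negate
  Longitude: 163 + 46/60 + 9/3600 = 163.7691667
  hemisphere W, so the sign is −

1. -12.632417, 171.467167
2. -14.914328, 175.085833
3. -89.372778, -130.943194
4. -5.138889, -179.040694
5. -89.763333, -179.564889
6. -21.286522, -163.769167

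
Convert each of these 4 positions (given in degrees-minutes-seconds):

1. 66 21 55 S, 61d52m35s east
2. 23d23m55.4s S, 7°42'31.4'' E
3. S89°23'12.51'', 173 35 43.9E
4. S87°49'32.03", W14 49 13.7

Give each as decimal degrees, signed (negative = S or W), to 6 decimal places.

Point 1:
  φ: 21′ + 55″ = 21.91667′; 66 + 21.91667/60 = 66.3652778
  hemisphere S, so the sign is −
  Lon: 52′ + 35″ = 52.58333′; 61 + 52.58333/60 = 61.8763889
  E → positive
Point 2:
  Latitude: 23′ + 55.4″ = 23.92333′; 23 + 23.92333/60 = 23.3987222
  hemisphere S, so the sign is −
  Longitude: 42′ + 31.4″ = 42.52333′; 7 + 42.52333/60 = 7.7087222
  E → positive
Point 3:
  Lat: 23′ + 12.51″ = 23.20850′; 89 + 23.20850/60 = 89.3868083
  hemisphere S, so the sign is −
  Lon: 35′ + 43.9″ = 35.73167′; 173 + 35.73167/60 = 173.5955278
  E → positive
Point 4:
  Lat: 87° + 49/60 + 32.03/3600 = 87 + 0.816667 + 0.008897 = 87.8255639
  hemisphere S, so the sign is −
  λ: 49′ + 13.7″ = 49.22833′; 14 + 49.22833/60 = 14.8204722
  W → negative

1. -66.365278, 61.876389
2. -23.398722, 7.708722
3. -89.386808, 173.595528
4. -87.825564, -14.820472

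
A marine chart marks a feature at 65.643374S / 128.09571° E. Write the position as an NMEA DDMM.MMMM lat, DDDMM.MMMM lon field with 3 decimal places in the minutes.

Latitude: minutes = (65.643374 − 65) × 60 = 38.60244
λ: 128° + 0.095710 × 60 = 128° 5.74260′

6538.602,S / 12805.743,E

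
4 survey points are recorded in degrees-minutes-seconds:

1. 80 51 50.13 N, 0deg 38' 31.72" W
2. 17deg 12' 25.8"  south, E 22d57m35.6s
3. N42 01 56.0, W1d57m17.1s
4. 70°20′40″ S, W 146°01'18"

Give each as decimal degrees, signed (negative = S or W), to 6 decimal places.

Point 1:
  Lat: 51′ + 50.13″ = 51.83550′; 80 + 51.83550/60 = 80.8639250
  N ⇒ keep positive
  λ: 0° + 38/60 + 31.72/3600 = 0 + 0.633333 + 0.008811 = 0.6421444
  W → negative
Point 2:
  Lat: 12′ + 25.8″ = 12.43000′; 17 + 12.43000/60 = 17.2071667
  S → negative
  Lon: 22 + 57/60 + 35.6/3600 = 22.9598889
  E → positive
Point 3:
  φ: 1′ + 56″ = 1.93333′; 42 + 1.93333/60 = 42.0322222
  N → positive
  λ: 1 + 57/60 + 17.1/3600 = 1.9547500
  W → negative
Point 4:
  Lat: 70 + 20/60 + 40/3600 = 70.3444444
  S → negative
  λ: 146 + 1/60 + 18/3600 = 146.0216667
  W → negative

1. 80.863925, -0.642144
2. -17.207167, 22.959889
3. 42.032222, -1.954750
4. -70.344444, -146.021667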